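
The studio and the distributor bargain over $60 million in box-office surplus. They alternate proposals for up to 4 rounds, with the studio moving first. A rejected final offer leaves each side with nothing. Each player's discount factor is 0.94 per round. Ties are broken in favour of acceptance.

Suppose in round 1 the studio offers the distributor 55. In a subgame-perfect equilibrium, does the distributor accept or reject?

Round 4 (the distributor proposes): the studio will accept anything ≥ 0, so the distributor offers 0 and keeps 60.
Round 3 (the studio proposes): the distributor can get 60 next round, worth 0.94 × 60 = 56.4 now. The studio offers 56.4 and keeps 60 − 56.4 = 3.6.
Round 2 (the distributor proposes): the studio can get 3.6 next round, worth 0.94 × 3.6 = 3.384 now, so the distributor offers 3.384, keeping 56.616.
So by rejecting in round 1, the distributor gets 56.616 next round, worth 0.94 × 56.616 = 53.21904 now.
Offer 55 ≥ 53.21904, so the distributor accepts.

Accept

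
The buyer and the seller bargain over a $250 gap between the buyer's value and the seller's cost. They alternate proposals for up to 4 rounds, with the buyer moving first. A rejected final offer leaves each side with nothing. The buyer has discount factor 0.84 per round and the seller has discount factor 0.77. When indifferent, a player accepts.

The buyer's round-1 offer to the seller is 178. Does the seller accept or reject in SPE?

Round 4 (the seller proposes): the buyer will accept anything ≥ 0, so the seller offers 0 and keeps 250.
Round 3 (the buyer proposes): the seller can get 250 next round, worth 0.77 × 250 = 192.5 now, so the buyer offers 192.5, keeping 57.5.
Round 2 (the seller proposes): the buyer can get 57.5 next round, worth 0.84 × 57.5 = 48.3 now. The seller offers 48.3 and keeps 250 − 48.3 = 201.7.
So by rejecting in round 1, the seller gets 201.7 next round, worth 0.77 × 201.7 = 155.309 now.
Offer 178 ≥ 155.309, so the seller accepts.

Accept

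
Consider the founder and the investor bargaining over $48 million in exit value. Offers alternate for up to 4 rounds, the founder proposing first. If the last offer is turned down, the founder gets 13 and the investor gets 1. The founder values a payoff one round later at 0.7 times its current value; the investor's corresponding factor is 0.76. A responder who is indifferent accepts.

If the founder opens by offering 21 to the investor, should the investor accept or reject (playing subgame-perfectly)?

Reject

Round 4 (the investor proposes): the founder gets 13 if talks fail, so the investor offers 13 and keeps 35.
Round 3 (the founder proposes): the investor can get 35 next round, worth 0.76 × 35 = 26.6 now. The founder offers 26.6 and keeps 48 − 26.6 = 21.4.
Round 2 (the investor proposes): the founder can get 21.4 next round, worth 0.7 × 21.4 = 14.98 now, so the investor offers 14.98, keeping 33.02.
So by rejecting in round 1, the investor gets 33.02 next round, worth 0.76 × 33.02 = 25.0952 now.
Offer 21 < 25.0952, so the investor rejects.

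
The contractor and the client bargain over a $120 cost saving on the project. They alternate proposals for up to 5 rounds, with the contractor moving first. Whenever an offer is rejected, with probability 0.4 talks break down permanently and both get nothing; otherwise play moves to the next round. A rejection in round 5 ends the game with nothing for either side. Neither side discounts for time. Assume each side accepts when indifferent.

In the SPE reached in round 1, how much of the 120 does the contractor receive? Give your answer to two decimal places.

80.83

Round 5 (the contractor proposes): the client will accept anything ≥ 0, so the contractor offers 0 and keeps 120.
Round 4 (the client proposes): rejecting gives the contractor an expected 0.6 × 120 = 72, so the client offers 72, keeping 48.
Round 3 (the contractor proposes): rejecting gives the client an expected 0.6 × 48 = 28.8; the contractor offers that and keeps 91.2.
Round 2 (the client proposes): rejecting gives the contractor an expected 0.6 × 91.2 = 54.72; the client offers that and keeps 65.28.
Round 1 (the contractor proposes): rejecting gives the client an expected 0.6 × 65.28 = 39.168, so the contractor offers 39.168, keeping 80.832.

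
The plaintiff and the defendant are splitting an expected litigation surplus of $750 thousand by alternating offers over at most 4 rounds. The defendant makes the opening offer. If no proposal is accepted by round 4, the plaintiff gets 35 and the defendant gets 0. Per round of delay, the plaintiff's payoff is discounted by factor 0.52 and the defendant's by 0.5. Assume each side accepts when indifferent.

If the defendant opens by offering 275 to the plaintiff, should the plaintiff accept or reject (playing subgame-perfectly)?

Reject

Round 4 (the plaintiff proposes): the defendant will accept anything ≥ 0, so the plaintiff offers 0 and keeps 750.
Round 3 (the defendant proposes): the plaintiff can get 750 next round, worth 0.52 × 750 = 390 now, so the defendant offers 390, keeping 360.
Round 2 (the plaintiff proposes): the defendant can get 360 next round, worth 0.5 × 360 = 180 now. The plaintiff offers 180 and keeps 750 − 180 = 570.
So by rejecting in round 1, the plaintiff gets 570 next round, worth 0.52 × 570 = 296.4 now.
Offer 275 < 296.4, so the plaintiff rejects.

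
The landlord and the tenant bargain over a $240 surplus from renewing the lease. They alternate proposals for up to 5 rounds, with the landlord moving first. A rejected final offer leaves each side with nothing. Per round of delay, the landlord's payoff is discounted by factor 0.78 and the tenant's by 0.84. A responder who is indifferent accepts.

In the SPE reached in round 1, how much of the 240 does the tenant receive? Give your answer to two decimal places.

73.41

Work backward from the last round.
Round 5 (the landlord proposes): the tenant will accept anything ≥ 0, so the landlord offers 0 and keeps 240.
Round 4 (the tenant proposes): the landlord can get 240 next round, worth 0.78 × 240 = 187.2 now; the tenant offers that and keeps 52.8.
Round 3 (the landlord proposes): the tenant can get 52.8 next round, worth 0.84 × 52.8 = 44.352 now, so the landlord offers 44.352, keeping 195.648.
Round 2 (the tenant proposes): the landlord can get 195.648 next round, worth 0.78 × 195.648 = 152.60544 now. The tenant offers 152.60544 and keeps 240 − 152.60544 = 87.39456.
Round 1 (the landlord proposes): the tenant can get 87.39456 next round, worth 0.84 × 87.39456 = 73.4114304 now, so the landlord offers 73.4114304, keeping 166.5885696.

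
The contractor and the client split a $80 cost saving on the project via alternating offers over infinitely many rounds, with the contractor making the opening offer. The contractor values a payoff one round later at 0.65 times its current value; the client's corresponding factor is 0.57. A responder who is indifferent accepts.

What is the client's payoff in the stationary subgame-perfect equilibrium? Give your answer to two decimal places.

25.35

When the contractor proposes, the client accepts any offer worth at least 0.57 times what the client would get by proposing next round; and vice versa.
This gives x = 80 − 0.57y and y = 80 − 0.65x, where x and y are each side's share when it proposes.
Hence (1 − 0.57·0.65)x = 80(1 − 0.57), i.e. 0.6295·x = 34.4.
x ≈ 54.6465; the client's share is 80 − x ≈ 25.3535.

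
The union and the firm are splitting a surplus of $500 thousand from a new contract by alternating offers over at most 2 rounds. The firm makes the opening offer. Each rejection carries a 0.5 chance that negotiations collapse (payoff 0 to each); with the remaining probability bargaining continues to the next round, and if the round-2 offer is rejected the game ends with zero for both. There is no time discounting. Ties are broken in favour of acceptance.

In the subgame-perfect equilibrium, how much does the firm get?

250

Round 2 (the union proposes): the firm will accept anything ≥ 0, so the union offers 0 and keeps 500.
Round 1 (the firm proposes): rejecting gives the union an expected 0.5 × 500 = 250; the firm offers that and keeps 250.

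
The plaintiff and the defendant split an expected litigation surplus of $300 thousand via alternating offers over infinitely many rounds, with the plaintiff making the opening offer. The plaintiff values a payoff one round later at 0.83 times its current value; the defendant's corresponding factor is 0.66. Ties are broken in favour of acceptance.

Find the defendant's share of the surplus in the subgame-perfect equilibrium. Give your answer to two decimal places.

In a stationary SPE each proposer offers the other exactly their discounted continuation value.
If the plaintiff keeps x when proposing and the defendant keeps y when proposing, then x = 300 − 0.66y and y = 300 − 0.83x.
Solving: x = 300(1 − 0.66) / (1 − 0.83·0.66) = 102 / 0.4522 ≈ 225.5639.
The defendant gets 300 − 225.5639 ≈ 74.4361.

74.44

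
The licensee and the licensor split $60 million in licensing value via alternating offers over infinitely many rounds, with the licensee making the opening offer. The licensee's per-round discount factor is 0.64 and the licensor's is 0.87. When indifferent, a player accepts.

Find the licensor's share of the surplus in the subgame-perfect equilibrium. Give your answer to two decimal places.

42.40

Let x be the licensee's share when the licensee proposes and y be the licensor's share when the licensor proposes.
The licensor accepts iff offered ≥ 0.87·y, so x = 60 − 0.87y. Symmetrically y = 60 − 0.64x.
Substituting: x = 60 − 0.87(60 − 0.64x), giving x(1 − 0.64·0.87) = 60(1 − 0.87).
So x = 60 × 0.13 / 0.4432 ≈ 17.5993, and the licensor receives 60 − x ≈ 42.4007.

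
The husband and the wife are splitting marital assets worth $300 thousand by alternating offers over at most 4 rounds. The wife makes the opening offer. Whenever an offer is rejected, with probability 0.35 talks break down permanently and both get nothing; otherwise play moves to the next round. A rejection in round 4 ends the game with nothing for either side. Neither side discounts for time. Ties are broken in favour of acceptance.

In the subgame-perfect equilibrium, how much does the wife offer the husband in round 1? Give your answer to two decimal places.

Round 4 (the husband proposes): the wife will accept anything ≥ 0, so the husband offers 0 and keeps 300.
Round 3 (the wife proposes): rejecting gives the husband an expected 0.65 × 300 = 195. The wife offers 195 and keeps 300 − 195 = 105.
Round 2 (the husband proposes): rejecting gives the wife an expected 0.65 × 105 = 68.25; the husband offers that and keeps 231.75.
Round 1 (the wife proposes): rejecting gives the husband an expected 0.65 × 231.75 = 150.6375. The wife offers 150.6375 and keeps 300 − 150.6375 = 149.3625.

150.64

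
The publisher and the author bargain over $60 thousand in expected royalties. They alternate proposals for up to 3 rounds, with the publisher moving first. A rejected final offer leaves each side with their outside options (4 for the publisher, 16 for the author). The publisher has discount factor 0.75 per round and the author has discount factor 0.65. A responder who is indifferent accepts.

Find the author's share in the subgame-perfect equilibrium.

Work backward from the last round.
Round 3 (the publisher proposes): the author gets 16 if talks fail, so the publisher offers 16 and keeps 44.
Round 2 (the author proposes): the publisher can get 44 next round, worth 0.75 × 44 = 33 now, so the author offers 33, keeping 27.
Round 1 (the publisher proposes): the author can get 27 next round, worth 0.65 × 27 = 17.55 now, so the publisher offers 17.55, keeping 42.45.

17.55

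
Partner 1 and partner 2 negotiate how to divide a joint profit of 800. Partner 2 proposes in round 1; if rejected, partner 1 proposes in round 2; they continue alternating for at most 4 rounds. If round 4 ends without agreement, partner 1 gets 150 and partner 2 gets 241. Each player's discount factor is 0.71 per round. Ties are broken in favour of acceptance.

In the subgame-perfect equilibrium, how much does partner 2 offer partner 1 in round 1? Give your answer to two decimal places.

364.79

Round 4 (partner 1 proposes): partner 2 gets 241 if talks fail, so partner 1 offers 241 and keeps 559.
Round 3 (partner 2 proposes): partner 1 can get 559 next round, worth 0.71 × 559 = 396.89 now. Partner 2 offers 396.89 and keeps 800 − 396.89 = 403.11.
Round 2 (partner 1 proposes): partner 2 can get 403.11 next round, worth 0.71 × 403.11 = 286.2081 now; partner 1 offers that and keeps 513.7919.
Round 1 (partner 2 proposes): partner 1 can get 513.7919 next round, worth 0.71 × 513.7919 = 364.792249 now; partner 2 offers that and keeps 435.207751.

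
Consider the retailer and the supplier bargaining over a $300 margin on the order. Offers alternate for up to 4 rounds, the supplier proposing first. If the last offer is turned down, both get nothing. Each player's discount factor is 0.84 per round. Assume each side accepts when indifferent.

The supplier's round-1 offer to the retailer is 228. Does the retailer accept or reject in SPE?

Accept

Round 4 (the retailer proposes): the supplier will accept anything ≥ 0, so the retailer offers 0 and keeps 300.
Round 3 (the supplier proposes): the retailer can get 300 next round, worth 0.84 × 300 = 252 now; the supplier offers that and keeps 48.
Round 2 (the retailer proposes): the supplier can get 48 next round, worth 0.84 × 48 = 40.32 now. The retailer offers 40.32 and keeps 300 − 40.32 = 259.68.
So by rejecting in round 1, the retailer gets 259.68 next round, worth 0.84 × 259.68 = 218.1312 now.
Offer 228 ≥ 218.1312, so the retailer accepts.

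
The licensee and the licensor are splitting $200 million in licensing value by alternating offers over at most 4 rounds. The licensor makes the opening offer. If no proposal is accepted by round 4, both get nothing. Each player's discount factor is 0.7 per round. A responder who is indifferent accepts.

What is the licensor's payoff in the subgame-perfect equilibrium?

By backward induction:
Round 4 (the licensee proposes): rejection yields 0 for the licensor; the licensee offers 0 and keeps 200.
Round 3 (the licensor proposes): the licensee can get 200 next round, worth 0.7 × 200 = 140 now, so the licensor offers 140, keeping 60.
Round 2 (the licensee proposes): the licensor can get 60 next round, worth 0.7 × 60 = 42 now. The licensee offers 42 and keeps 200 − 42 = 158.
Round 1 (the licensor proposes): the licensee can get 158 next round, worth 0.7 × 158 = 110.6 now, so the licensor offers 110.6, keeping 89.4.

89.4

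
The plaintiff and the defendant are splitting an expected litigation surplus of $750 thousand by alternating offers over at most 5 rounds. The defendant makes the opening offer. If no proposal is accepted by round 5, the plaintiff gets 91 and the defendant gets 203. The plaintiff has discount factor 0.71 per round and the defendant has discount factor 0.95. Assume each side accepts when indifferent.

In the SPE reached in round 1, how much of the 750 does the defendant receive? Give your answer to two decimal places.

Round 5 (the defendant proposes): the plaintiff gets 91 if talks fail, so the defendant offers 91 and keeps 659.
Round 4 (the plaintiff proposes): the defendant can get 659 next round, worth 0.95 × 659 = 626.05 now; the plaintiff offers that and keeps 123.95.
Round 3 (the defendant proposes): the plaintiff can get 123.95 next round, worth 0.71 × 123.95 = 88.0045 now; the defendant offers that and keeps 661.9955.
Round 2 (the plaintiff proposes): the defendant can get 661.9955 next round, worth 0.95 × 661.9955 = 628.895725 now. The plaintiff offers 628.895725 and keeps 750 − 628.895725 = 121.104275.
Round 1 (the defendant proposes): the plaintiff can get 121.104275 next round, worth 0.71 × 121.104275 = 85.98403525 now; the defendant offers that and keeps 664.01596475.

664.02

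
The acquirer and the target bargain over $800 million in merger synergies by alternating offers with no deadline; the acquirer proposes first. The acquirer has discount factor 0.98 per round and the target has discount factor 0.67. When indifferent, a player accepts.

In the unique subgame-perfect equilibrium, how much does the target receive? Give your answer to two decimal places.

31.22

Let x be the acquirer's share when the acquirer proposes and y be the target's share when the target proposes.
The target accepts iff offered ≥ 0.67·y, so x = 800 − 0.67y. Symmetrically y = 800 − 0.98x.
Substituting: x = 800 − 0.67(800 − 0.98x), giving x(1 − 0.98·0.67) = 800(1 − 0.67).
So x = 800 × 0.33 / 0.3434 ≈ 768.7828, and the target receives 800 − x ≈ 31.2172.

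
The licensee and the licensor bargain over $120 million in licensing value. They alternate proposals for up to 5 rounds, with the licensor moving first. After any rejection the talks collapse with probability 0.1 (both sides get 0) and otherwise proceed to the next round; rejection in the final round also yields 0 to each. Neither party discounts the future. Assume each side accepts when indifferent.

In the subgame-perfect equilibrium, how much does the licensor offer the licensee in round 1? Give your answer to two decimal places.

19.55

Round 5 (the licensor proposes): rejection yields 0 for the licensee; the licensor offers 0 and keeps 120.
Round 4 (the licensee proposes): rejecting gives the licensor an expected 0.9 × 120 = 108; the licensee offers that and keeps 12.
Round 3 (the licensor proposes): rejecting gives the licensee an expected 0.9 × 12 = 10.8, so the licensor offers 10.8, keeping 109.2.
Round 2 (the licensee proposes): rejecting gives the licensor an expected 0.9 × 109.2 = 98.28, so the licensee offers 98.28, keeping 21.72.
Round 1 (the licensor proposes): rejecting gives the licensee an expected 0.9 × 21.72 = 19.548; the licensor offers that and keeps 100.452.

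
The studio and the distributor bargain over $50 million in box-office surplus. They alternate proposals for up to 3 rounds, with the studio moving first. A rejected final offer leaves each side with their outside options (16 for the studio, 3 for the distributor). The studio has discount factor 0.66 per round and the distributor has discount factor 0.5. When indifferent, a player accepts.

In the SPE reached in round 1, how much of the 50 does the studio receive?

Round 3 (the studio proposes): the distributor gets 3 if talks fail, so the studio offers 3 and keeps 47.
Round 2 (the distributor proposes): the studio can get 47 next round, worth 0.66 × 47 = 31.02 now, so the distributor offers 31.02, keeping 18.98.
Round 1 (the studio proposes): the distributor can get 18.98 next round, worth 0.5 × 18.98 = 9.49 now; the studio offers that and keeps 40.51.

40.51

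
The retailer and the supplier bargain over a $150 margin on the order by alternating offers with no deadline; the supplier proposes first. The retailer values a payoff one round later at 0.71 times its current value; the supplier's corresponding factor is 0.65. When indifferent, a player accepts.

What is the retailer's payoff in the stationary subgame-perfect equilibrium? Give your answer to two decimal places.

When the supplier proposes, the retailer accepts any offer worth at least 0.71 times what the retailer would get by proposing next round; and vice versa.
This gives x = 150 − 0.71y and y = 150 − 0.65x, where x and y are each side's share when it proposes.
Hence (1 − 0.71·0.65)x = 150(1 − 0.71), i.e. 0.5385·x = 43.5.
x ≈ 80.7799; the retailer's share is 150 − x ≈ 69.2201.

69.22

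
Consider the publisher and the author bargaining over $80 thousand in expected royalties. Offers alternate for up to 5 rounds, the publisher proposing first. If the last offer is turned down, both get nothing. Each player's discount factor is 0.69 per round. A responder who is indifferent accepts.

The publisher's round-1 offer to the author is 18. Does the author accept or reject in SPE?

Work out the author's continuation value if the offer is rejected.
Round 5 (the publisher proposes): rejection yields 0 for the author; the publisher offers 0 and keeps 80.
Round 4 (the author proposes): the publisher can get 80 next round, worth 0.69 × 80 = 55.2 now. The author offers 55.2 and keeps 80 − 55.2 = 24.8.
Round 3 (the publisher proposes): the author can get 24.8 next round, worth 0.69 × 24.8 = 17.112 now. The publisher offers 17.112 and keeps 80 − 17.112 = 62.888.
Round 2 (the author proposes): the publisher can get 62.888 next round, worth 0.69 × 62.888 = 43.39272 now. The author offers 43.39272 and keeps 80 − 43.39272 = 36.60728.
So by rejecting in round 1, the author gets 36.60728 next round, worth 0.69 × 36.60728 = 25.2590232 now.
Offer 18 < 25.2590232, so the author rejects.

Reject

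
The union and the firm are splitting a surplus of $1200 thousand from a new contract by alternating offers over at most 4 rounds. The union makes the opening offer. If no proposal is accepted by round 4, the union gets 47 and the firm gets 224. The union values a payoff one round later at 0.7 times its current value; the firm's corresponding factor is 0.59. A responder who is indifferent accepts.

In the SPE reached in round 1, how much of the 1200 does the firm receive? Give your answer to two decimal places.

Round 4 (the firm proposes): the union gets 47 if talks fail, so the firm offers 47 and keeps 1153.
Round 3 (the union proposes): the firm can get 1153 next round, worth 0.59 × 1153 = 680.27 now; the union offers that and keeps 519.73.
Round 2 (the firm proposes): the union can get 519.73 next round, worth 0.7 × 519.73 = 363.811 now. The firm offers 363.811 and keeps 1200 − 363.811 = 836.189.
Round 1 (the union proposes): the firm can get 836.189 next round, worth 0.59 × 836.189 = 493.35151 now, so the union offers 493.35151, keeping 706.64849.

493.35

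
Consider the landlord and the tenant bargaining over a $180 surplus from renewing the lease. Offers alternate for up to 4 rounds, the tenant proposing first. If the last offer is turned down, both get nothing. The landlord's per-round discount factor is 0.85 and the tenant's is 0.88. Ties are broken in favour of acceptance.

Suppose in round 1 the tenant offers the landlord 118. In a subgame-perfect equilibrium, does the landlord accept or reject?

Reject

Round 4 (the landlord proposes): rejection yields 0 for the tenant; the landlord offers 0 and keeps 180.
Round 3 (the tenant proposes): the landlord can get 180 next round, worth 0.85 × 180 = 153 now, so the tenant offers 153, keeping 27.
Round 2 (the landlord proposes): the tenant can get 27 next round, worth 0.88 × 27 = 23.76 now; the landlord offers that and keeps 156.24.
So by rejecting in round 1, the landlord gets 156.24 next round, worth 0.85 × 156.24 = 132.804 now.
Offer 118 < 132.804, so the landlord rejects.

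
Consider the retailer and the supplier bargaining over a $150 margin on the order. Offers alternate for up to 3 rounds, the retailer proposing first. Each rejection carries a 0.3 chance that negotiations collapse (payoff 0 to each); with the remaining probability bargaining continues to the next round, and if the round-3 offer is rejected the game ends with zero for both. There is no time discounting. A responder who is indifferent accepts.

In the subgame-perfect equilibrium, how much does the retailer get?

118.5

Round 3 (the retailer proposes): the supplier will accept anything ≥ 0, so the retailer offers 0 and keeps 150.
Round 2 (the supplier proposes): rejecting gives the retailer an expected 0.7 × 150 = 105, so the supplier offers 105, keeping 45.
Round 1 (the retailer proposes): rejecting gives the supplier an expected 0.7 × 45 = 31.5. The retailer offers 31.5 and keeps 150 − 31.5 = 118.5.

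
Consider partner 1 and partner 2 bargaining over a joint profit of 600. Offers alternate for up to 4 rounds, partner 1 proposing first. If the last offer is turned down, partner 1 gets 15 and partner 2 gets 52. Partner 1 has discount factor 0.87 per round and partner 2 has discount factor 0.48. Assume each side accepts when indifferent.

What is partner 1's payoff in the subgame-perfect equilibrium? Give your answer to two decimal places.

445.30

Round 4 (partner 2 proposes): partner 1 gets 15 if talks fail, so partner 2 offers 15 and keeps 585.
Round 3 (partner 1 proposes): partner 2 can get 585 next round, worth 0.48 × 585 = 280.8 now; partner 1 offers that and keeps 319.2.
Round 2 (partner 2 proposes): partner 1 can get 319.2 next round, worth 0.87 × 319.2 = 277.704 now, so partner 2 offers 277.704, keeping 322.296.
Round 1 (partner 1 proposes): partner 2 can get 322.296 next round, worth 0.48 × 322.296 = 154.70208 now. Partner 1 offers 154.70208 and keeps 600 − 154.70208 = 445.29792.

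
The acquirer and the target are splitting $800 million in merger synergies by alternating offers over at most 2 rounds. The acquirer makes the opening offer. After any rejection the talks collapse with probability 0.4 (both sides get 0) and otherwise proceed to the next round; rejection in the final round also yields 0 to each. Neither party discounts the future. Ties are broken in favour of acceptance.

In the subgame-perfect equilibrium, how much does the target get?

480

By backward induction:
Round 2 (the target proposes): rejection yields 0 for the acquirer; the target offers 0 and keeps 800.
Round 1 (the acquirer proposes): rejecting gives the target an expected 0.6 × 800 = 480; the acquirer offers that and keeps 320.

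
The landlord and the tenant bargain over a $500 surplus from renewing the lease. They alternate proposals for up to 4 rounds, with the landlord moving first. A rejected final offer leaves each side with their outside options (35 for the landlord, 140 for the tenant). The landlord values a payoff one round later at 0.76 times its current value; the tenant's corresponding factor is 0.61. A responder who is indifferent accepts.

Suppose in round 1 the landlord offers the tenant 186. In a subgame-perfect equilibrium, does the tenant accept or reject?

Round 4 (the tenant proposes): the landlord gets 35 if talks fail, so the tenant offers 35 and keeps 465.
Round 3 (the landlord proposes): the tenant can get 465 next round, worth 0.61 × 465 = 283.65 now. The landlord offers 283.65 and keeps 500 − 283.65 = 216.35.
Round 2 (the tenant proposes): the landlord can get 216.35 next round, worth 0.76 × 216.35 = 164.426 now; the tenant offers that and keeps 335.574.
So by rejecting in round 1, the tenant gets 335.574 next round, worth 0.61 × 335.574 = 204.70014 now.
Offer 186 < 204.70014, so the tenant rejects.

Reject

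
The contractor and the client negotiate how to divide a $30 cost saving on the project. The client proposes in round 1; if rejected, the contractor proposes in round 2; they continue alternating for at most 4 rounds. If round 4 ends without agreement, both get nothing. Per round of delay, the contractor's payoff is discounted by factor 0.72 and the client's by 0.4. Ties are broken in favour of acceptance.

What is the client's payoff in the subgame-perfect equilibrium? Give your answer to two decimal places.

10.82

Round 4 (the contractor proposes): the client will accept anything ≥ 0, so the contractor offers 0 and keeps 30.
Round 3 (the client proposes): the contractor can get 30 next round, worth 0.72 × 30 = 21.6 now; the client offers that and keeps 8.4.
Round 2 (the contractor proposes): the client can get 8.4 next round, worth 0.4 × 8.4 = 3.36 now; the contractor offers that and keeps 26.64.
Round 1 (the client proposes): the contractor can get 26.64 next round, worth 0.72 × 26.64 = 19.1808 now. The client offers 19.1808 and keeps 30 − 19.1808 = 10.8192.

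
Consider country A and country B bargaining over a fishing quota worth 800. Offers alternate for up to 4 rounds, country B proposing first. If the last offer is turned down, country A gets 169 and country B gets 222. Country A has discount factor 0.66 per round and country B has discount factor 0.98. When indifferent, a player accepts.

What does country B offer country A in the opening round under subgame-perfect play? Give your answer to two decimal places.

Work backward from the last round.
Round 4 (country A proposes): country B gets 222 if talks fail, so country A offers 222 and keeps 578.
Round 3 (country B proposes): country A can get 578 next round, worth 0.66 × 578 = 381.48 now. Country B offers 381.48 and keeps 800 − 381.48 = 418.52.
Round 2 (country A proposes): country B can get 418.52 next round, worth 0.98 × 418.52 = 410.1496 now; country A offers that and keeps 389.8504.
Round 1 (country B proposes): country A can get 389.8504 next round, worth 0.66 × 389.8504 = 257.301264 now; country B offers that and keeps 542.698736.

257.30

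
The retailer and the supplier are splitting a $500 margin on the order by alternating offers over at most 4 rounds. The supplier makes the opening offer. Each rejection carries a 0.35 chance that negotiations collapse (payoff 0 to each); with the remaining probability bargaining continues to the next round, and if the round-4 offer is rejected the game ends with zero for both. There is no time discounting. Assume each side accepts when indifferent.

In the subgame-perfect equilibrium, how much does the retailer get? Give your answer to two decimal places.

251.06

Round 4 (the retailer proposes): rejection yields 0 for the supplier; the retailer offers 0 and keeps 500.
Round 3 (the supplier proposes): rejecting gives the retailer an expected 0.65 × 500 = 325, so the supplier offers 325, keeping 175.
Round 2 (the retailer proposes): rejecting gives the supplier an expected 0.65 × 175 = 113.75; the retailer offers that and keeps 386.25.
Round 1 (the supplier proposes): rejecting gives the retailer an expected 0.65 × 386.25 = 251.0625, so the supplier offers 251.0625, keeping 248.9375.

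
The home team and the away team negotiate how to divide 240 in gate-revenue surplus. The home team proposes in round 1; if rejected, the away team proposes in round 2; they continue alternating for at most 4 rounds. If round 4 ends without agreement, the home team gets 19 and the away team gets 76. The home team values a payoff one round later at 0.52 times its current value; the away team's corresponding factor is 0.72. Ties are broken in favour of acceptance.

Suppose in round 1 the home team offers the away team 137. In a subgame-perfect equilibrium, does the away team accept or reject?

Reject

Work out the away team's continuation value if the offer is rejected.
Round 4 (the away team proposes): the home team gets 19 if talks fail, so the away team offers 19 and keeps 221.
Round 3 (the home team proposes): the away team can get 221 next round, worth 0.72 × 221 = 159.12 now, so the home team offers 159.12, keeping 80.88.
Round 2 (the away team proposes): the home team can get 80.88 next round, worth 0.52 × 80.88 = 42.0576 now, so the away team offers 42.0576, keeping 197.9424.
So by rejecting in round 1, the away team gets 197.9424 next round, worth 0.72 × 197.9424 = 142.518528 now.
Offer 137 < 142.518528, so the away team rejects.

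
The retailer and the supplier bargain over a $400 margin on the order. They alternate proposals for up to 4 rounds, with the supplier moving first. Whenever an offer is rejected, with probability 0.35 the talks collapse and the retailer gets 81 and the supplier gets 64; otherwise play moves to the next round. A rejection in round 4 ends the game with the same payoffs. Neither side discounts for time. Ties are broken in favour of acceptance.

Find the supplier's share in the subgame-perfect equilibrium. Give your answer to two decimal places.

By backward induction:
Round 4 (the retailer proposes): the supplier gets 64 if talks fail, so the retailer offers 64 and keeps 336.
Round 3 (the supplier proposes): rejecting gives the retailer an expected 0.65 × 336 + 0.35 × 81 = 246.75, so the supplier offers 246.75, keeping 153.25.
Round 2 (the retailer proposes): rejecting gives the supplier an expected 0.65 × 153.25 + 0.35 × 64 = 122.0125; the retailer offers that and keeps 277.9875.
Round 1 (the supplier proposes): rejecting gives the retailer an expected 0.65 × 277.9875 + 0.35 × 81 = 209.041875. The supplier offers 209.041875 and keeps 400 − 209.041875 = 190.958125.

190.96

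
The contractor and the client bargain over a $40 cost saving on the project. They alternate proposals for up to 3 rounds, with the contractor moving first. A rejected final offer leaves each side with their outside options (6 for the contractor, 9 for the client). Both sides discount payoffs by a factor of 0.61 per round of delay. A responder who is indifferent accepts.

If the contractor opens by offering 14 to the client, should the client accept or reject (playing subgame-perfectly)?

Accept

Round 3 (the contractor proposes): the client gets 9 if talks fail, so the contractor offers 9 and keeps 31.
Round 2 (the client proposes): the contractor can get 31 next round, worth 0.61 × 31 = 18.91 now. The client offers 18.91 and keeps 40 − 18.91 = 21.09.
So by rejecting in round 1, the client gets 21.09 next round, worth 0.61 × 21.09 = 12.8649 now.
Offer 14 ≥ 12.8649, so the client accepts.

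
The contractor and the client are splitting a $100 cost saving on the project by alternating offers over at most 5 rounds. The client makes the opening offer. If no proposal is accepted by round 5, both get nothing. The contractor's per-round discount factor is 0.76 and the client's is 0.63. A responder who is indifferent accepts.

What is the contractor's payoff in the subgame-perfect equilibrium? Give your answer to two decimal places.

By backward induction:
Round 5 (the client proposes): rejection yields 0 for the contractor; the client offers 0 and keeps 100.
Round 4 (the contractor proposes): the client can get 100 next round, worth 0.63 × 100 = 63 now; the contractor offers that and keeps 37.
Round 3 (the client proposes): the contractor can get 37 next round, worth 0.76 × 37 = 28.12 now. The client offers 28.12 and keeps 100 − 28.12 = 71.88.
Round 2 (the contractor proposes): the client can get 71.88 next round, worth 0.63 × 71.88 = 45.2844 now; the contractor offers that and keeps 54.7156.
Round 1 (the client proposes): the contractor can get 54.7156 next round, worth 0.76 × 54.7156 = 41.583856 now. The client offers 41.583856 and keeps 100 − 41.583856 = 58.416144.

41.58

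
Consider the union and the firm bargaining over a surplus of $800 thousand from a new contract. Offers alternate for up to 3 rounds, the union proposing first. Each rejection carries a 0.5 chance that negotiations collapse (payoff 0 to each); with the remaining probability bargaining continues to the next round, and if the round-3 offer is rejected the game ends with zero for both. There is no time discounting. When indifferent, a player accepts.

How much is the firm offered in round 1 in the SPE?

200

Round 3 (the union proposes): rejection yields 0 for the firm; the union offers 0 and keeps 800.
Round 2 (the firm proposes): rejecting gives the union an expected 0.5 × 800 = 400, so the firm offers 400, keeping 400.
Round 1 (the union proposes): rejecting gives the firm an expected 0.5 × 400 = 200; the union offers that and keeps 600.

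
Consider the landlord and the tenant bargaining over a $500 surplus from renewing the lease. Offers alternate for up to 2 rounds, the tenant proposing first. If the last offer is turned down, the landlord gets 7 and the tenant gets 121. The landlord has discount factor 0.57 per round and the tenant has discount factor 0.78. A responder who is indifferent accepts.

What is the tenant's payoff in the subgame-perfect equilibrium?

Round 2 (the landlord proposes): the tenant gets 121 if talks fail, so the landlord offers 121 and keeps 379.
Round 1 (the tenant proposes): the landlord can get 379 next round, worth 0.57 × 379 = 216.03 now; the tenant offers that and keeps 283.97.

283.97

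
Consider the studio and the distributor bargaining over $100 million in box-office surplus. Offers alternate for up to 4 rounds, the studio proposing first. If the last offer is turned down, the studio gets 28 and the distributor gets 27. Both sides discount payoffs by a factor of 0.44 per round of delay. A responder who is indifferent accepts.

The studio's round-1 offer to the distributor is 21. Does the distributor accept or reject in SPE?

Reject

Round 4 (the distributor proposes): the studio gets 28 if talks fail, so the distributor offers 28 and keeps 72.
Round 3 (the studio proposes): the distributor can get 72 next round, worth 0.44 × 72 = 31.68 now. The studio offers 31.68 and keeps 100 − 31.68 = 68.32.
Round 2 (the distributor proposes): the studio can get 68.32 next round, worth 0.44 × 68.32 = 30.0608 now, so the distributor offers 30.0608, keeping 69.9392.
So by rejecting in round 1, the distributor gets 69.9392 next round, worth 0.44 × 69.9392 = 30.773248 now.
Offer 21 < 30.773248, so the distributor rejects.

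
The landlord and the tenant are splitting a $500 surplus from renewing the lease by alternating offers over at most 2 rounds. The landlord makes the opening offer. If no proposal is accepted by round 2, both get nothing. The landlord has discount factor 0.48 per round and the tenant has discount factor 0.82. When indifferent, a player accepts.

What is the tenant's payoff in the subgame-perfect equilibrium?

Solve by backward induction from round 2.
Round 2 (the tenant proposes): rejection yields 0 for the landlord; the tenant offers 0 and keeps 500.
Round 1 (the landlord proposes): the tenant can get 500 next round, worth 0.82 × 500 = 410 now; the landlord offers that and keeps 90.

410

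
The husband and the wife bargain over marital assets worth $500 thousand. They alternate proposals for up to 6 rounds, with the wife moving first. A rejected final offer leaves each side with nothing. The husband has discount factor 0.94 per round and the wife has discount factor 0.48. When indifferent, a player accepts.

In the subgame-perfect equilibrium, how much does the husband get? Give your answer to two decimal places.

450.36

Round 6 (the husband proposes): the wife will accept anything ≥ 0, so the husband offers 0 and keeps 500.
Round 5 (the wife proposes): the husband can get 500 next round, worth 0.94 × 500 = 470 now; the wife offers that and keeps 30.
Round 4 (the husband proposes): the wife can get 30 next round, worth 0.48 × 30 = 14.4 now, so the husband offers 14.4, keeping 485.6.
Round 3 (the wife proposes): the husband can get 485.6 next round, worth 0.94 × 485.6 = 456.464 now. The wife offers 456.464 and keeps 500 − 456.464 = 43.536.
Round 2 (the husband proposes): the wife can get 43.536 next round, worth 0.48 × 43.536 = 20.89728 now, so the husband offers 20.89728, keeping 479.10272.
Round 1 (the wife proposes): the husband can get 479.10272 next round, worth 0.94 × 479.10272 = 450.3565568 now; the wife offers that and keeps 49.6434432.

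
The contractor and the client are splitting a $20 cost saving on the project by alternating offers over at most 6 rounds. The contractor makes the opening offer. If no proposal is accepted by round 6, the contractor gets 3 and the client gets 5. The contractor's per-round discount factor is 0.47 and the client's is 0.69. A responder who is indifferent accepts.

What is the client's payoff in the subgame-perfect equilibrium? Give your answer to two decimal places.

Round 6 (the client proposes): the contractor gets 3 if talks fail, so the client offers 3 and keeps 17.
Round 5 (the contractor proposes): the client can get 17 next round, worth 0.69 × 17 = 11.73 now, so the contractor offers 11.73, keeping 8.27.
Round 4 (the client proposes): the contractor can get 8.27 next round, worth 0.47 × 8.27 = 3.8869 now. The client offers 3.8869 and keeps 20 − 3.8869 = 16.1131.
Round 3 (the contractor proposes): the client can get 16.1131 next round, worth 0.69 × 16.1131 = 11.118039 now. The contractor offers 11.118039 and keeps 20 − 11.118039 = 8.881961.
Round 2 (the client proposes): the contractor can get 8.881961 next round, worth 0.47 × 8.881961 = 4.17452167 now; the client offers that and keeps 15.82547833.
Round 1 (the contractor proposes): the client can get 15.82547833 next round, worth 0.69 × 15.82547833 = 10.9195800477 now; the contractor offers that and keeps 9.0804199523.

10.92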